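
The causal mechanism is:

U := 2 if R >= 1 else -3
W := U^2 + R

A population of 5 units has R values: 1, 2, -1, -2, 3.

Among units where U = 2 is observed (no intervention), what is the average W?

6

E[W|U=2] averages over only the 3 units with U=2 (R = 1, 2, 3): W = 5, 6, 7, mean 6.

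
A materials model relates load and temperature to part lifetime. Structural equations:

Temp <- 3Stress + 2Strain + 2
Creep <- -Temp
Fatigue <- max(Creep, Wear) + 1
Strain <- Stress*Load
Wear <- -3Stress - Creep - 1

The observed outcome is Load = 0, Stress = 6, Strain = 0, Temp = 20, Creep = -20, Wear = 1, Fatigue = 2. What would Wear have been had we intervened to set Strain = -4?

-7

The intervention breaks the incoming arrows to Strain: Strain <- Stress*Load no longer applies, and Strain = -4.
Temp = 3Stress + 2Strain + 2  [with Stress=6, Strain=-4]  = 12
Creep = -Temp  [with Temp=12]  = -12
Wear = -3Stress - Creep - 1  [with Stress=6, Creep=-12]  = -7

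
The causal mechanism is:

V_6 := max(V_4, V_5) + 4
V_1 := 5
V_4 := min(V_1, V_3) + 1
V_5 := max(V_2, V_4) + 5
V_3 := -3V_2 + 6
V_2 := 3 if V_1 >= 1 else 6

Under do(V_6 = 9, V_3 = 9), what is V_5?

Under do(V_6 = 9, V_3 = 9), each intervened variable's structural equation is replaced by its fixed value.
V_2 = 3 if V_1 >= 1 else 6  [with V_1=5]  = 3
V_4 = min(V_1, V_3) + 1  [with V_1=5, V_3=9]  = 6
V_5 = max(V_2, V_4) + 5  [with V_2=3, V_4=6]  = 11

11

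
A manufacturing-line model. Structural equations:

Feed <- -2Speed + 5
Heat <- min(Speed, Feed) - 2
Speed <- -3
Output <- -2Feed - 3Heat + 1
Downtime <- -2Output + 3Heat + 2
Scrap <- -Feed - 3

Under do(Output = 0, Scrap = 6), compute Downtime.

-13

Setting Output = 0, Scrap = 6 by intervention discards those variables' equations.
Feed = -2Speed + 5  [with Speed=-3]  = 11
Heat = min(Speed, Feed) - 2  [with Speed=-3, Feed=11]  = -5
Downtime = -2Output + 3Heat + 2  [with Output=0, Heat=-5]  = -13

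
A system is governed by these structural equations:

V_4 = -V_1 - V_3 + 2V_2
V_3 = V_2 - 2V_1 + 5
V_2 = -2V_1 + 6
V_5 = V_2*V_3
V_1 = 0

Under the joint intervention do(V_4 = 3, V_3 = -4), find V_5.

-24

The joint intervention fixes V_4 = 3, V_3 = -4, removing each variable's own equation.
V_2 = -2V_1 + 6  [with V_1=0]  = 6
V_5 = V_2*V_3  [with V_2=6, V_3=-4]  = -24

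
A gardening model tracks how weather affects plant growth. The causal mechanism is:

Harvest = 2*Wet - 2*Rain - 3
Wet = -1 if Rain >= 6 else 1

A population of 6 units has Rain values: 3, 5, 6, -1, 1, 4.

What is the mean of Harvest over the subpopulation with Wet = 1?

-5.8

Observing Wet=1 restricts to units where Wet's equation naturally yields 1: Rain ∈ {3, 5, -1, 1, 4}. In that subpopulation Harvest = -7, -11, 1, -3, -9, mean -5.8.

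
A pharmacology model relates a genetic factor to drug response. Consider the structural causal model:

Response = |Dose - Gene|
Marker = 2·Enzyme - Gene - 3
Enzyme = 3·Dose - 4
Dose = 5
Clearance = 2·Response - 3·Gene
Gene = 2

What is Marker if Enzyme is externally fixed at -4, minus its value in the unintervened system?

The intervention breaks the incoming arrows to Enzyme: Enzyme = 3·Dose - 4 no longer applies, and Enzyme = -4.
Marker = 2·Enzyme - Gene - 3  [with Enzyme=-4, Gene=2]  = -13
Without intervention: Enzyme = 3·Dose - 4  [with Dose=5]  = 11; Marker = 2·Enzyme - Gene - 3  [with Enzyme=11, Gene=2]  = 17.
Change = -13 − 17 = -30.

-30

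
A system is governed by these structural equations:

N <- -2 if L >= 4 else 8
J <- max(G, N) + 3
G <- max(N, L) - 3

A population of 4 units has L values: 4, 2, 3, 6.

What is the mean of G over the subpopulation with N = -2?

2

E[G|N=-2] averages over only the 2 units with N=-2 (L = 4, 6): G = 1, 3, mean 2.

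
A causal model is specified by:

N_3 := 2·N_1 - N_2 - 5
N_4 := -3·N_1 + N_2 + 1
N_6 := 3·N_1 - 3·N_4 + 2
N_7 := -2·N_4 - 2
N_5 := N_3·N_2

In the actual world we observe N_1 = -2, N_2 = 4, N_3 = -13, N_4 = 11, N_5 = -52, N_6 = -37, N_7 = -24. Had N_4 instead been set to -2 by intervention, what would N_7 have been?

The intervention breaks the incoming arrows to N_4: N_4 := -3·N_1 + N_2 + 1 no longer applies, and N_4 = -2.
N_7 = -2·N_4 - 2  [with N_4=-2]  = 2

2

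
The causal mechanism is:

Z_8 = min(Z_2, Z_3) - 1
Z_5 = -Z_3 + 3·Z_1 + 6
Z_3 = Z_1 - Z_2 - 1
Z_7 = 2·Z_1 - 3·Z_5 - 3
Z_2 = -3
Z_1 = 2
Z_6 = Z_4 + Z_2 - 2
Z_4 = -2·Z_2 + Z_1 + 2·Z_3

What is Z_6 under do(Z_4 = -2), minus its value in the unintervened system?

Under do(Z_4=-2), the mechanism Z_4 = -2·Z_2 + Z_1 + 2·Z_3 is discarded; Z_4 is fixed at -2.
Z_6 = Z_4 + Z_2 - 2  [with Z_4=-2, Z_2=-3]  = -7
Without intervention: Z_3 = Z_1 - Z_2 - 1  [with Z_1=2, Z_2=-3]  = 4; Z_4 = -2·Z_2 + Z_1 + 2·Z_3  [with Z_2=-3, Z_1=2, Z_3=4]  = 16; Z_6 = Z_4 + Z_2 - 2  [with Z_4=16, Z_2=-3]  = 11.
Change = -7 − 11 = -18.

-18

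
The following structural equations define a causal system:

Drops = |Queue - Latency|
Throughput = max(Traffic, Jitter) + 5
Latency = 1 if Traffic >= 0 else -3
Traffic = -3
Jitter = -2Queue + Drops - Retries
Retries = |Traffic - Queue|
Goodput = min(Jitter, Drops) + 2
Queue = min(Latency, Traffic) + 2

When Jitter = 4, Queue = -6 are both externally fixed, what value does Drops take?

3

Under do(Jitter = 4, Queue = -6), each intervened variable's structural equation is replaced by its fixed value.
Latency = 1 if Traffic >= 0 else -3  [with Traffic=-3]  = -3
Drops = |Queue - Latency|  [with Queue=-6, Latency=-3]  = 3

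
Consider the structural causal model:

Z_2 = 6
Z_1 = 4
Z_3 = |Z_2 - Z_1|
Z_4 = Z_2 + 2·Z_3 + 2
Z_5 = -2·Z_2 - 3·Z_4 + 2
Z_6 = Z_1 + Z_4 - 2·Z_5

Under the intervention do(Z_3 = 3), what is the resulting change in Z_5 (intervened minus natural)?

do(Z_3=3) replaces the equation Z_3 = |Z_2 - Z_1| with the constant Z_3 = 3.
Z_4 = Z_2 + 2·Z_3 + 2  [with Z_2=6, Z_3=3]  = 14
Z_5 = -2·Z_2 - 3·Z_4 + 2  [with Z_2=6, Z_4=14]  = -52
Without intervention: Z_3 = |Z_2 - Z_1|  [with Z_2=6, Z_1=4]  = 2; Z_4 = Z_2 + 2·Z_3 + 2  [with Z_2=6, Z_3=2]  = 12; Z_5 = -2·Z_2 - 3·Z_4 + 2  [with Z_2=6, Z_4=12]  = -46.
Change = -52 − (-46) = -6.

-6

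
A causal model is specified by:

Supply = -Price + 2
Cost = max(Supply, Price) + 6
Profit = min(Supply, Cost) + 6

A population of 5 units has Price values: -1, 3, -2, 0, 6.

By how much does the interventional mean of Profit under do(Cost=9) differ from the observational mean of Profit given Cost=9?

Every unit gets Cost=9 under the intervention. Profit values become 9, 5, 10, 8, 2; E[Profit|do(Cost=9)] = 6.8.
Conditioning on Cost=9 selects the 2 unit(s) with Price ∈ {-1, 3}. Their Profit values: 9, 5. Mean = 7.
Difference = 6.8 − 7 = -0.2.

-0.2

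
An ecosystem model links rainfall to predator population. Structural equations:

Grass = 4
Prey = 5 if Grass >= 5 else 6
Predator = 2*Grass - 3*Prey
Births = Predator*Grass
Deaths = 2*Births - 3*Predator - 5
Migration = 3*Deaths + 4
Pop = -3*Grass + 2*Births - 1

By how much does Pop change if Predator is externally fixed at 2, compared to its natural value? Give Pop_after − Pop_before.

The intervention breaks the incoming arrows to Predator: Predator = 2*Grass - 3*Prey no longer applies, and Predator = 2.
Births = Predator*Grass  [with Predator=2, Grass=4]  = 8
Pop = -3*Grass + 2*Births - 1  [with Grass=4, Births=8]  = 3
Without intervention: Prey = 5 if Grass >= 5 else 6  [with Grass=4]  = 6; Predator = 2*Grass - 3*Prey  [with Grass=4, Prey=6]  = -10; Births = Predator*Grass  [with Predator=-10, Grass=4]  = -40; Pop = -3*Grass + 2*Births - 1  [with Grass=4, Births=-40]  = -93.
Change = 3 − (-93) = 96.

96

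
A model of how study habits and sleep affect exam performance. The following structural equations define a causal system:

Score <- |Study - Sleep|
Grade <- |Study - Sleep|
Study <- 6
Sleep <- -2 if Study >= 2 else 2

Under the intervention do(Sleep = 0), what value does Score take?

6

The intervention breaks the incoming arrows to Sleep: Sleep <- -2 if Study >= 2 else 2 no longer applies, and Sleep = 0.
Score = |Study - Sleep|  [with Study=6, Sleep=0]  = 6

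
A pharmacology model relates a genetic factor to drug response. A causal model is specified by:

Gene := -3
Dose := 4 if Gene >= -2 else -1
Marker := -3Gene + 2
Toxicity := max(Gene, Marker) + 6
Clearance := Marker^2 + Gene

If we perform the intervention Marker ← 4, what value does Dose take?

-1

Under do(Marker=4), the mechanism Marker := -3Gene + 2 is discarded; Marker is fixed at 4.
Since Dose is not a descendant of the intervened variable, it is unaffected.
Dose = 4 if Gene >= -2 else -1  [with Gene=-3]  = -1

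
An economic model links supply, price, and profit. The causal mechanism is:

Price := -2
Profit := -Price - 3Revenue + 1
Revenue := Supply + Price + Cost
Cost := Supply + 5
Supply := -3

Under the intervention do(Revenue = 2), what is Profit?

-3

Intervening sets Revenue = 2 and removes its equation (Revenue := Supply + Price + Cost).
Profit = -Price - 3Revenue + 1  [with Price=-2, Revenue=2]  = -3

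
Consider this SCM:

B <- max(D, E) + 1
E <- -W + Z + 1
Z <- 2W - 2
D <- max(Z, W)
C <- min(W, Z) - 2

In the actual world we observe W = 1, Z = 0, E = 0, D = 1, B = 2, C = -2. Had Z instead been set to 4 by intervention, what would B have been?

5

do(Z=4) replaces the equation Z <- 2W - 2 with the constant Z = 4.
E = -W + Z + 1  [with W=1, Z=4]  = 4
D = max(Z, W)  [with Z=4, W=1]  = 4
B = max(D, E) + 1  [with D=4, E=4]  = 5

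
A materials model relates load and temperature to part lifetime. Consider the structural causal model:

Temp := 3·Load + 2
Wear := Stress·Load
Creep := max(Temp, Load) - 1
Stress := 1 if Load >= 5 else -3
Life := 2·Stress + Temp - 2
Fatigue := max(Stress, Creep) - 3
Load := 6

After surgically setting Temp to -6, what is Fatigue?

The intervention breaks the incoming arrows to Temp: Temp := 3·Load + 2 no longer applies, and Temp = -6.
Stress = 1 if Load >= 5 else -3  [with Load=6]  = 1
Creep = max(Temp, Load) - 1  [with Temp=-6, Load=6]  = 5
Fatigue = max(Stress, Creep) - 3  [with Stress=1, Creep=5]  = 2

2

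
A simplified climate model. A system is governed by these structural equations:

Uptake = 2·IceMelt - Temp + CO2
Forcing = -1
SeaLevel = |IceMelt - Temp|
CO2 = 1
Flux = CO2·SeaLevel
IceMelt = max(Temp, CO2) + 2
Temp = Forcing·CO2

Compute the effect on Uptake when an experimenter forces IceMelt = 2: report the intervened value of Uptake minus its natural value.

-2

The intervention breaks the incoming arrows to IceMelt: IceMelt = max(Temp, CO2) + 2 no longer applies, and IceMelt = 2.
Temp = Forcing·CO2  [with Forcing=-1, CO2=1]  = -1
Uptake = 2·IceMelt - Temp + CO2  [with IceMelt=2, Temp=-1, CO2=1]  = 6
Without intervention: Temp = Forcing·CO2  [with Forcing=-1, CO2=1]  = -1; IceMelt = max(Temp, CO2) + 2  [with Temp=-1, CO2=1]  = 3; Uptake = 2·IceMelt - Temp + CO2  [with IceMelt=3, Temp=-1, CO2=1]  = 8.
Change = 6 − 8 = -2.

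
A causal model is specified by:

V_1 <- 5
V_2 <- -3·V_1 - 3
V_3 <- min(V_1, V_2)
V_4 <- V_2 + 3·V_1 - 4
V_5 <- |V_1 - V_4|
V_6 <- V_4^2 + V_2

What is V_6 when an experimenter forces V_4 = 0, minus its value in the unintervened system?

-49

Under do(V_4=0), the mechanism V_4 <- V_2 + 3·V_1 - 4 is discarded; V_4 is fixed at 0.
V_2 = -3·V_1 - 3  [with V_1=5]  = -18
V_6 = V_4^2 + V_2  [with V_4=0, V_2=-18]  = -18
Without intervention: V_2 = -3·V_1 - 3  [with V_1=5]  = -18; V_4 = V_2 + 3·V_1 - 4  [with V_2=-18, V_1=5]  = -7; V_6 = V_4^2 + V_2  [with V_4=-7, V_2=-18]  = 31.
Change = -18 − 31 = -49.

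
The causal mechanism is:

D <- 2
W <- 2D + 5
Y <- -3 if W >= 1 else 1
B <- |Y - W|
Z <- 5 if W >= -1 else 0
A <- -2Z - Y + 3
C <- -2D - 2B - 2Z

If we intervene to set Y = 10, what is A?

-17

The intervention breaks the incoming arrows to Y: Y <- -3 if W >= 1 else 1 no longer applies, and Y = 10.
W = 2D + 5  [with D=2]  = 9
Z = 5 if W >= -1 else 0  [with W=9]  = 5
A = -2Z - Y + 3  [with Z=5, Y=10]  = -17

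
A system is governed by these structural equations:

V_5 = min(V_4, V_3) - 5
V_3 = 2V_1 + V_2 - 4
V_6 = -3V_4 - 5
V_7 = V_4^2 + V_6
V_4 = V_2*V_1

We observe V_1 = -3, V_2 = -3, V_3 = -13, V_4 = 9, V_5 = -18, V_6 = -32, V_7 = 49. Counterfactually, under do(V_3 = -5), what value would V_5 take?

do(V_3=-5) replaces the equation V_3 = 2V_1 + V_2 - 4 with the constant V_3 = -5.
V_4 = V_2*V_1  [with V_2=-3, V_1=-3]  = 9
V_5 = min(V_4, V_3) - 5  [with V_4=9, V_3=-5]  = -10

-10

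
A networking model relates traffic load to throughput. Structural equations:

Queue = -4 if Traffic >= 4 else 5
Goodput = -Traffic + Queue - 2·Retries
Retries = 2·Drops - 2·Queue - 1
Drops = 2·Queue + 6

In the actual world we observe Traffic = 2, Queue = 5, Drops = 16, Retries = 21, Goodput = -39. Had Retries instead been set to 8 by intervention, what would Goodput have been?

Intervening sets Retries = 8 and removes its equation (Retries = 2·Drops - 2·Queue - 1).
Queue = -4 if Traffic >= 4 else 5  [with Traffic=2]  = 5
Goodput = -Traffic + Queue - 2·Retries  [with Traffic=2, Queue=5, Retries=8]  = -13

-13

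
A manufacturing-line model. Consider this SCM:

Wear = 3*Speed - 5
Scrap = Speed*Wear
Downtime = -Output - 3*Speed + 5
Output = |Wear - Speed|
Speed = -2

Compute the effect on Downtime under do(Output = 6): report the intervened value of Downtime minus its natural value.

3

Intervening sets Output = 6 and removes its equation (Output = |Wear - Speed|).
Downtime = -Output - 3*Speed + 5  [with Output=6, Speed=-2]  = 5
Without intervention: Wear = 3*Speed - 5  [with Speed=-2]  = -11; Output = |Wear - Speed|  [with Wear=-11, Speed=-2]  = 9; Downtime = -Output - 3*Speed + 5  [with Output=9, Speed=-2]  = 2.
Change = 5 − 2 = 3.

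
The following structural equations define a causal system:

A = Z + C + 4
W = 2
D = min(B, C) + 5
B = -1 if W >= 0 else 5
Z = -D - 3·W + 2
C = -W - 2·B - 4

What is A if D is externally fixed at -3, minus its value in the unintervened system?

Under do(D=-3), the mechanism D = min(B, C) + 5 is discarded; D is fixed at -3.
B = -1 if W >= 0 else 5  [with W=2]  = -1
C = -W - 2·B - 4  [with W=2, B=-1]  = -4
Z = -D - 3·W + 2  [with D=-3, W=2]  = -1
A = Z + C + 4  [with Z=-1, C=-4]  = -1
Without intervention: B = -1 if W >= 0 else 5  [with W=2]  = -1; C = -W - 2·B - 4  [with W=2, B=-1]  = -4; D = min(B, C) + 5  [with B=-1, C=-4]  = 1; Z = -D - 3·W + 2  [with D=1, W=2]  = -5; A = Z + C + 4  [with Z=-5, C=-4]  = -5.
Change = -1 − (-5) = 4.

4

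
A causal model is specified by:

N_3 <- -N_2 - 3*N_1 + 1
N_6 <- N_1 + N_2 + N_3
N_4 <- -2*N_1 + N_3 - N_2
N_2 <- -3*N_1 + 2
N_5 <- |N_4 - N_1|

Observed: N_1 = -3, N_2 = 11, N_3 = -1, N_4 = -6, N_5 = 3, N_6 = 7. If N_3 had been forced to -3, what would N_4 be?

-8

The intervention breaks the incoming arrows to N_3: N_3 <- -N_2 - 3*N_1 + 1 no longer applies, and N_3 = -3.
N_2 = -3*N_1 + 2  [with N_1=-3]  = 11
N_4 = -2*N_1 + N_3 - N_2  [with N_1=-3, N_3=-3, N_2=11]  = -8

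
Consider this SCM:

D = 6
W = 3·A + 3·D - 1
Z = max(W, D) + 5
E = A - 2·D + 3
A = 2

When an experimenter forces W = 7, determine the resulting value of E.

do(W=7) replaces the equation W = 3·A + 3·D - 1 with the constant W = 7.
E is not downstream of the intervention, so its value is determined by the original equations.
E = A - 2·D + 3  [with A=2, D=6]  = -7

-7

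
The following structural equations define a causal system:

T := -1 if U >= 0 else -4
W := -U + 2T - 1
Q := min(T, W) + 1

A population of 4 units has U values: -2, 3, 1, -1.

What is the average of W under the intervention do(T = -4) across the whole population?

Every unit gets T=-4 under the intervention. W values become -7, -12, -10, -8; E[W|do(T=-4)] = -9.25.

-9.25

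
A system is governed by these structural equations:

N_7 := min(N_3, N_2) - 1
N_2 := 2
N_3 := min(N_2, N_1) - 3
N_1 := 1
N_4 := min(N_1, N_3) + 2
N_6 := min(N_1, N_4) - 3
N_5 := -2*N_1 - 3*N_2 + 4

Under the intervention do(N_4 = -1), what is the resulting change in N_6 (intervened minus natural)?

Under do(N_4=-1), the mechanism N_4 := min(N_1, N_3) + 2 is discarded; N_4 is fixed at -1.
N_6 = min(N_1, N_4) - 3  [with N_1=1, N_4=-1]  = -4
Without intervention: N_3 = min(N_2, N_1) - 3  [with N_2=2, N_1=1]  = -2; N_4 = min(N_1, N_3) + 2  [with N_1=1, N_3=-2]  = 0; N_6 = min(N_1, N_4) - 3  [with N_1=1, N_4=0]  = -3.
Change = -4 − (-3) = -1.

-1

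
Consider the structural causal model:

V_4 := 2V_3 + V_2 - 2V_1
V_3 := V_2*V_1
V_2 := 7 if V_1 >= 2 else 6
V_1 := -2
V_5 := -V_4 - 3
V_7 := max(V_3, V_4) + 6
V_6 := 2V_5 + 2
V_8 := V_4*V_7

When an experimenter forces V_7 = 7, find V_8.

-98

do(V_7=7) replaces the equation V_7 := max(V_3, V_4) + 6 with the constant V_7 = 7.
V_2 = 7 if V_1 >= 2 else 6  [with V_1=-2]  = 6
V_3 = V_2*V_1  [with V_2=6, V_1=-2]  = -12
V_4 = 2V_3 + V_2 - 2V_1  [with V_3=-12, V_2=6, V_1=-2]  = -14
V_8 = V_4*V_7  [with V_4=-14, V_7=7]  = -98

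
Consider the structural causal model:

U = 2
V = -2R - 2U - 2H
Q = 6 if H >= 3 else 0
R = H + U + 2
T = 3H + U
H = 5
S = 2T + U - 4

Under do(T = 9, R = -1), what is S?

Under do(T = 9, R = -1), each intervened variable's structural equation is replaced by its fixed value.
S = 2T + U - 4  [with T=9, U=2]  = 16

16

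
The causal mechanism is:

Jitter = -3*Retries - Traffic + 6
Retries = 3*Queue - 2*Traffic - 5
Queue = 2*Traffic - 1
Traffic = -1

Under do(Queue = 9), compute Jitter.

Under do(Queue=9), the mechanism Queue = 2*Traffic - 1 is discarded; Queue is fixed at 9.
Retries = 3*Queue - 2*Traffic - 5  [with Queue=9, Traffic=-1]  = 24
Jitter = -3*Retries - Traffic + 6  [with Retries=24, Traffic=-1]  = -65

-65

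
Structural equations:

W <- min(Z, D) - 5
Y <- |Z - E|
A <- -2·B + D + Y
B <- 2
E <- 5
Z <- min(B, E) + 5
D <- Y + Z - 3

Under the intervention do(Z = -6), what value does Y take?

11

The intervention breaks the incoming arrows to Z: Z <- min(B, E) + 5 no longer applies, and Z = -6.
Y = |Z - E|  [with Z=-6, E=5]  = 11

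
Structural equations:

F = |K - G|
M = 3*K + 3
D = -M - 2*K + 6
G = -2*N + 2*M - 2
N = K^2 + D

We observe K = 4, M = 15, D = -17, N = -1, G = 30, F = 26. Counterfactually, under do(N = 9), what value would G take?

10

Intervening sets N = 9 and removes its equation (N = K^2 + D).
M = 3*K + 3  [with K=4]  = 15
G = -2*N + 2*M - 2  [with N=9, M=15]  = 10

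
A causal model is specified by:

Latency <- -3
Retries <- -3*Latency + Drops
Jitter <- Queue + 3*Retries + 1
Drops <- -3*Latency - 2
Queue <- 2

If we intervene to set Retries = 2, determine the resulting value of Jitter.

Intervening sets Retries = 2 and removes its equation (Retries <- -3*Latency + Drops).
Jitter = Queue + 3*Retries + 1  [with Queue=2, Retries=2]  = 9

9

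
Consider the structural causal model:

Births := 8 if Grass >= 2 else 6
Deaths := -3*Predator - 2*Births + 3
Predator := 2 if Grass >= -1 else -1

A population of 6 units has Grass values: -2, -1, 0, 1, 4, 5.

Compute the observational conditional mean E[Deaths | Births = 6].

Conditioning on Births=6 selects the 4 unit(s) with Grass ∈ {-2, -1, 0, 1}. Their Deaths values: -6, -15, -15, -15. Mean = -12.75.

-12.75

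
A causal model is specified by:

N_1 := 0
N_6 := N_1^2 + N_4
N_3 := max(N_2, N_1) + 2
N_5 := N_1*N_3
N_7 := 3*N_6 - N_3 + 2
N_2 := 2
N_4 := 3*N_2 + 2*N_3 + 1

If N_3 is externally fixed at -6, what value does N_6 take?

-5

The intervention breaks the incoming arrows to N_3: N_3 := max(N_2, N_1) + 2 no longer applies, and N_3 = -6.
N_4 = 3*N_2 + 2*N_3 + 1  [with N_2=2, N_3=-6]  = -5
N_6 = N_1^2 + N_4  [with N_1=0, N_4=-5]  = -5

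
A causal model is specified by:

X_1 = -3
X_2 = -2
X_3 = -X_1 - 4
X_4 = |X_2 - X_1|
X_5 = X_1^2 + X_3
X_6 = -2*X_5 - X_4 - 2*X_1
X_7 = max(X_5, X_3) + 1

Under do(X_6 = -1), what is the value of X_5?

do(X_6=-1) replaces the equation X_6 = -2*X_5 - X_4 - 2*X_1 with the constant X_6 = -1.
Since X_5 is not a descendant of the intervened variable, it is unaffected.
X_3 = -X_1 - 4  [with X_1=-3]  = -1
X_5 = X_1^2 + X_3  [with X_1=-3, X_3=-1]  = 8

8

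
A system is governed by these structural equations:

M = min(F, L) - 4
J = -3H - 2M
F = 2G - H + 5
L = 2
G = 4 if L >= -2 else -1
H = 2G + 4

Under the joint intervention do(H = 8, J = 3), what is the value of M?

The joint intervention fixes H = 8, J = 3, removing each variable's own equation.
G = 4 if L >= -2 else -1  [with L=2]  = 4
F = 2G - H + 5  [with G=4, H=8]  = 5
M = min(F, L) - 4  [with F=5, L=2]  = -2

-2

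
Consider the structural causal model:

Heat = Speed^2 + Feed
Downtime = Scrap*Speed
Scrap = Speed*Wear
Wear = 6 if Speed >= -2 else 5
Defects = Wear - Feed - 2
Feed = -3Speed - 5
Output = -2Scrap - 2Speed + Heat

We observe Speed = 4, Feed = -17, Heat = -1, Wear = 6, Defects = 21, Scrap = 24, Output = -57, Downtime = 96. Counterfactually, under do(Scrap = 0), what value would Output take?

-9

Intervening sets Scrap = 0 and removes its equation (Scrap = Speed*Wear).
Feed = -3Speed - 5  [with Speed=4]  = -17
Heat = Speed^2 + Feed  [with Speed=4, Feed=-17]  = -1
Output = -2Scrap - 2Speed + Heat  [with Scrap=0, Speed=4, Heat=-1]  = -9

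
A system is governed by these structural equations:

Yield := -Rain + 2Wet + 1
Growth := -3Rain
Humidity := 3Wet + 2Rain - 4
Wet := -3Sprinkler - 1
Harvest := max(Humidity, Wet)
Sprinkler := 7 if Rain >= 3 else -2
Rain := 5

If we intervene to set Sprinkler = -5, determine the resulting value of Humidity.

48

do(Sprinkler=-5) replaces the equation Sprinkler := 7 if Rain >= 3 else -2 with the constant Sprinkler = -5.
Wet = -3Sprinkler - 1  [with Sprinkler=-5]  = 14
Humidity = 3Wet + 2Rain - 4  [with Wet=14, Rain=5]  = 48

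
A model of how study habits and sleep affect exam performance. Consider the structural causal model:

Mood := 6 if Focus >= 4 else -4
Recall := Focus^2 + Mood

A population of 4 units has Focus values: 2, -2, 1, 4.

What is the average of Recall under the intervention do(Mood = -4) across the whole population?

Every unit gets Mood=-4 under the intervention. Recall values become 0, 0, -3, 12; E[Recall|do(Mood=-4)] = 2.25.

2.25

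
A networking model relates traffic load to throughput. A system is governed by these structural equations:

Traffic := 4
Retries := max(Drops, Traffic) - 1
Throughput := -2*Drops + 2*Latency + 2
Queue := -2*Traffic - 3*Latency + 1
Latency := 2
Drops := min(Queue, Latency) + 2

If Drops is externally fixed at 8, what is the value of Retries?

7

Intervening sets Drops = 8 and removes its equation (Drops := min(Queue, Latency) + 2).
Retries = max(Drops, Traffic) - 1  [with Drops=8, Traffic=4]  = 7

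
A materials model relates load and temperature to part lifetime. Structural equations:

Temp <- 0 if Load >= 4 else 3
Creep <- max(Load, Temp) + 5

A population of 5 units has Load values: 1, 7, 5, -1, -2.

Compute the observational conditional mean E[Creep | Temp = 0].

11

Observing Temp=0 restricts to units where Temp's equation naturally yields 0: Load ∈ {7, 5}. In that subpopulation Creep = 12, 10, mean 11.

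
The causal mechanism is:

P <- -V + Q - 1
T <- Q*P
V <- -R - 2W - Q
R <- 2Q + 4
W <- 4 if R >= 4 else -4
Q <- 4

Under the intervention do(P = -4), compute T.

-16

The intervention breaks the incoming arrows to P: P <- -V + Q - 1 no longer applies, and P = -4.
T = Q*P  [with Q=4, P=-4]  = -16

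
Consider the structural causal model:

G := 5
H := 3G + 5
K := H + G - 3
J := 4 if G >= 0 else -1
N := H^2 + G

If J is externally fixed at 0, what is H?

The intervention breaks the incoming arrows to J: J := 4 if G >= 0 else -1 no longer applies, and J = 0.
Since H is not a descendant of the intervened variable, it is unaffected.
H = 3G + 5  [with G=5]  = 20

20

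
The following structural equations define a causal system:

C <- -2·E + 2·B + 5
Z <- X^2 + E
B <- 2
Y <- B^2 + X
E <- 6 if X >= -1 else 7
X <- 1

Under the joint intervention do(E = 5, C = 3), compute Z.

Setting E = 5, C = 3 by intervention discards those variables' equations.
Z = X^2 + E  [with X=1, E=5]  = 6

6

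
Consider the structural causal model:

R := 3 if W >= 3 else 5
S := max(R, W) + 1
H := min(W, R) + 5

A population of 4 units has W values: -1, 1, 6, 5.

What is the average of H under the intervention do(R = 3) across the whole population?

6.5

The intervention sets R=3 in all 4 units regardless of W. Recomputing H per unit gives 4, 6, 8, 8; average 6.5.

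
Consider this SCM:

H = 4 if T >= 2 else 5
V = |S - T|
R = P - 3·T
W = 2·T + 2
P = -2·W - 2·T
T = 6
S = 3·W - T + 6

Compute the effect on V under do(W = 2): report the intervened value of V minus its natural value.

-36

do(W=2) replaces the equation W = 2·T + 2 with the constant W = 2.
S = 3·W - T + 6  [with W=2, T=6]  = 6
V = |S - T|  [with S=6, T=6]  = 0
Without intervention: W = 2·T + 2  [with T=6]  = 14; S = 3·W - T + 6  [with W=14, T=6]  = 42; V = |S - T|  [with S=42, T=6]  = 36.
Change = 0 − 36 = -36.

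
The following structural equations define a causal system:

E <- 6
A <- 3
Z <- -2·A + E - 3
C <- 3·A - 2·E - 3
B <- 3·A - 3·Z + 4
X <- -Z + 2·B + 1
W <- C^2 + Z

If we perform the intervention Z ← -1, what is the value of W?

35

The intervention breaks the incoming arrows to Z: Z <- -2·A + E - 3 no longer applies, and Z = -1.
C = 3·A - 2·E - 3  [with A=3, E=6]  = -6
W = C^2 + Z  [with C=-6, Z=-1]  = 35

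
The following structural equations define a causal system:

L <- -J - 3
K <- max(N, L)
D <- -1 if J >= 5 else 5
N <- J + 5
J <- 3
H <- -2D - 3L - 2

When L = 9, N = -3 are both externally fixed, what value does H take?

The joint intervention fixes L = 9, N = -3, removing each variable's own equation.
D = -1 if J >= 5 else 5  [with J=3]  = 5
H = -2D - 3L - 2  [with D=5, L=9]  = -39

-39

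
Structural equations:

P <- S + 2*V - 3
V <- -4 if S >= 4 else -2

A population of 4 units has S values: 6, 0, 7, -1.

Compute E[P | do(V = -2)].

-4

The intervention sets V=-2 in all 4 units regardless of S. Recomputing P per unit gives -1, -7, 0, -8; average -4.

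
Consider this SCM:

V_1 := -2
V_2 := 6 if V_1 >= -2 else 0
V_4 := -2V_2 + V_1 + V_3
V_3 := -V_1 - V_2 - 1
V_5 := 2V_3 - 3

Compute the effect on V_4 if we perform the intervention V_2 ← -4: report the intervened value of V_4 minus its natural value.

30

Under do(V_2=-4), the mechanism V_2 := 6 if V_1 >= -2 else 0 is discarded; V_2 is fixed at -4.
V_3 = -V_1 - V_2 - 1  [with V_1=-2, V_2=-4]  = 5
V_4 = -2V_2 + V_1 + V_3  [with V_2=-4, V_1=-2, V_3=5]  = 11
Without intervention: V_2 = 6 if V_1 >= -2 else 0  [with V_1=-2]  = 6; V_3 = -V_1 - V_2 - 1  [with V_1=-2, V_2=6]  = -5; V_4 = -2V_2 + V_1 + V_3  [with V_2=6, V_1=-2, V_3=-5]  = -19.
Change = 11 − (-19) = 30.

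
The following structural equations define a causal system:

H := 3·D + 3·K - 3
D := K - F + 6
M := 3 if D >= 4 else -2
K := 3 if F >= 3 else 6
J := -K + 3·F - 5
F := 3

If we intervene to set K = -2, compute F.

Under do(K=-2), the mechanism K := 3 if F >= 3 else 6 is discarded; K is fixed at -2.
F is not downstream of the intervention, so its value is determined by the original equations.

3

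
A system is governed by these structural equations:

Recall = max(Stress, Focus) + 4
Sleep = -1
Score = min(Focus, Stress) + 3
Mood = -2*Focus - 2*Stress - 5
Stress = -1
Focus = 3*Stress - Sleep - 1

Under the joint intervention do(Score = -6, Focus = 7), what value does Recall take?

11

The joint intervention fixes Score = -6, Focus = 7, removing each variable's own equation.
Recall = max(Stress, Focus) + 4  [with Stress=-1, Focus=7]  = 11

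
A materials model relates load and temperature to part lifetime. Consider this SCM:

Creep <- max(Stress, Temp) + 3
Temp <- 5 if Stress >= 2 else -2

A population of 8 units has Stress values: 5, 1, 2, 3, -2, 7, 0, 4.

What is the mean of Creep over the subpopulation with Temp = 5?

Conditioning on Temp=5 selects the 5 unit(s) with Stress ∈ {5, 2, 3, 7, 4}. Their Creep values: 8, 8, 8, 10, 8. Mean = 8.4.

8.4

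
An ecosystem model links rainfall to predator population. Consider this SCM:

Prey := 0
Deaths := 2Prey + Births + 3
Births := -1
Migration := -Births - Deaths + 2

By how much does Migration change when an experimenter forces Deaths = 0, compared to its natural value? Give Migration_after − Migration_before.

The intervention breaks the incoming arrows to Deaths: Deaths := 2Prey + Births + 3 no longer applies, and Deaths = 0.
Migration = -Births - Deaths + 2  [with Births=-1, Deaths=0]  = 3
Without intervention: Deaths = 2Prey + Births + 3  [with Prey=0, Births=-1]  = 2; Migration = -Births - Deaths + 2  [with Births=-1, Deaths=2]  = 1.
Change = 3 − 1 = 2.

2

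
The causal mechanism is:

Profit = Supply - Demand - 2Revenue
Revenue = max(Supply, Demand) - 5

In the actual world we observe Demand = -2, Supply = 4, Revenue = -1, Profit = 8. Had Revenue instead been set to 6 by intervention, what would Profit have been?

The intervention breaks the incoming arrows to Revenue: Revenue = max(Supply, Demand) - 5 no longer applies, and Revenue = 6.
Profit = Supply - Demand - 2Revenue  [with Supply=4, Demand=-2, Revenue=6]  = -6

-6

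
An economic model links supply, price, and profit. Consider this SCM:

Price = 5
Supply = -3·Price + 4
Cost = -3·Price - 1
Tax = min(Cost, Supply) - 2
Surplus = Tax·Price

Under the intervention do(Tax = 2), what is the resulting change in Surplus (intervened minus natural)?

100

Intervening sets Tax = 2 and removes its equation (Tax = min(Cost, Supply) - 2).
Surplus = Tax·Price  [with Tax=2, Price=5]  = 10
Without intervention: Supply = -3·Price + 4  [with Price=5]  = -11; Cost = -3·Price - 1  [with Price=5]  = -16; Tax = min(Cost, Supply) - 2  [with Cost=-16, Supply=-11]  = -18; Surplus = Tax·Price  [with Tax=-18, Price=5]  = -90.
Change = 10 − (-90) = 100.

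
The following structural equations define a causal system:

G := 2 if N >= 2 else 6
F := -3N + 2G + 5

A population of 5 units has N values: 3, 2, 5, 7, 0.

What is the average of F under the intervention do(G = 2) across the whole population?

-1.2

Under do(G=2), G's equation is replaced by G=2 for every unit. Per-unit F: 0, 3, -6, -12, 9. Mean = -1.2.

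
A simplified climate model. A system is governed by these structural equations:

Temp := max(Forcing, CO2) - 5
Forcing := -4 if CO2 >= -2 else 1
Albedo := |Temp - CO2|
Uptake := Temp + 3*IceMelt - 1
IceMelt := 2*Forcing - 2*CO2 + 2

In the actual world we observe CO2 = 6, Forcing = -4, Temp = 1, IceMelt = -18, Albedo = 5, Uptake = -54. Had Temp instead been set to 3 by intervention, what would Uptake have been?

The intervention breaks the incoming arrows to Temp: Temp := max(Forcing, CO2) - 5 no longer applies, and Temp = 3.
Forcing = -4 if CO2 >= -2 else 1  [with CO2=6]  = -4
IceMelt = 2*Forcing - 2*CO2 + 2  [with Forcing=-4, CO2=6]  = -18
Uptake = Temp + 3*IceMelt - 1  [with Temp=3, IceMelt=-18]  = -52

-52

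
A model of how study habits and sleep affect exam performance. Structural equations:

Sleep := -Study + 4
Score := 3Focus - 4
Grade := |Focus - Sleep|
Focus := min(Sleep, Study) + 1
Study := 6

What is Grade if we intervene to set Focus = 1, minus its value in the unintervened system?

do(Focus=1) replaces the equation Focus := min(Sleep, Study) + 1 with the constant Focus = 1.
Sleep = -Study + 4  [with Study=6]  = -2
Grade = |Focus - Sleep|  [with Focus=1, Sleep=-2]  = 3
Without intervention: Sleep = -Study + 4  [with Study=6]  = -2; Focus = min(Sleep, Study) + 1  [with Sleep=-2, Study=6]  = -1; Grade = |Focus - Sleep|  [with Focus=-1, Sleep=-2]  = 1.
Change = 3 − 1 = 2.

2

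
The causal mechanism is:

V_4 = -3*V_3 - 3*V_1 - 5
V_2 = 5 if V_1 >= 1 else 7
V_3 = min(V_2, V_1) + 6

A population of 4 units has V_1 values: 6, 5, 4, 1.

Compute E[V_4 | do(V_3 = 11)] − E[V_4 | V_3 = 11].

Under do(V_3=11), V_3's equation is replaced by V_3=11 for every unit. Per-unit V_4: -56, -53, -50, -41. Mean = -50.
Observing V_3=11 restricts to units where V_3's equation naturally yields 11: V_1 ∈ {6, 5}. In that subpopulation V_4 = -56, -53, mean -54.5.
Difference = -50 − (-54.5) = 4.5.

4.5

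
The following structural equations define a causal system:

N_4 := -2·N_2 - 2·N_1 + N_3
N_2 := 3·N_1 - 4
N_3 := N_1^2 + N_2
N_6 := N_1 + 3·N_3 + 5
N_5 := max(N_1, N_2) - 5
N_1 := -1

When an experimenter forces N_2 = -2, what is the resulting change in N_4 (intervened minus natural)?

Under do(N_2=-2), the mechanism N_2 := 3·N_1 - 4 is discarded; N_2 is fixed at -2.
N_3 = N_1^2 + N_2  [with N_1=-1, N_2=-2]  = -1
N_4 = -2·N_2 - 2·N_1 + N_3  [with N_2=-2, N_1=-1, N_3=-1]  = 5
Without intervention: N_2 = 3·N_1 - 4  [with N_1=-1]  = -7; N_3 = N_1^2 + N_2  [with N_1=-1, N_2=-7]  = -6; N_4 = -2·N_2 - 2·N_1 + N_3  [with N_2=-7, N_1=-1, N_3=-6]  = 10.
Change = 5 − 10 = -5.

-5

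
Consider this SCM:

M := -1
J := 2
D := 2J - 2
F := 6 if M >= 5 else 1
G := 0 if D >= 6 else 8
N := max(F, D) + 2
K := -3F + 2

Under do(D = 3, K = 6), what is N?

5

Under do(D = 3, K = 6), each intervened variable's structural equation is replaced by its fixed value.
F = 6 if M >= 5 else 1  [with M=-1]  = 1
N = max(F, D) + 2  [with F=1, D=3]  = 5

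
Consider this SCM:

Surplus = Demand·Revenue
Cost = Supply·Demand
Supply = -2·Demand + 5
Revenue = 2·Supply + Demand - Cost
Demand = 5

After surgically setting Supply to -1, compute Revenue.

Under do(Supply=-1), the mechanism Supply = -2·Demand + 5 is discarded; Supply is fixed at -1.
Cost = Supply·Demand  [with Supply=-1, Demand=5]  = -5
Revenue = 2·Supply + Demand - Cost  [with Supply=-1, Demand=5, Cost=-5]  = 8

8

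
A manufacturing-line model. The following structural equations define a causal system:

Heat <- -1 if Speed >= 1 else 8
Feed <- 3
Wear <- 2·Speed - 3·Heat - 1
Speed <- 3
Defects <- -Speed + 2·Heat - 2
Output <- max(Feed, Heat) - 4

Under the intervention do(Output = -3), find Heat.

do(Output=-3) replaces the equation Output <- max(Feed, Heat) - 4 with the constant Output = -3.
Heat is not downstream of the intervention, so its value is determined by the original equations.
Heat = -1 if Speed >= 1 else 8  [with Speed=3]  = -1

-1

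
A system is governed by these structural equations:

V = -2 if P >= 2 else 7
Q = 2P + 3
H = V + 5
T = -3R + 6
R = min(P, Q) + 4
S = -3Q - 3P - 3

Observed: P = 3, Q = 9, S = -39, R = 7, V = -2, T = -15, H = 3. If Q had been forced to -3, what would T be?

3

Under do(Q=-3), the mechanism Q = 2P + 3 is discarded; Q is fixed at -3.
R = min(P, Q) + 4  [with P=3, Q=-3]  = 1
T = -3R + 6  [with R=1]  = 3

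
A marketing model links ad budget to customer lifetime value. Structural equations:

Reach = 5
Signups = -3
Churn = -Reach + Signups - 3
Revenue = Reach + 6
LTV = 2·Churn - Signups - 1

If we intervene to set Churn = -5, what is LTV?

-8

do(Churn=-5) replaces the equation Churn = -Reach + Signups - 3 with the constant Churn = -5.
LTV = 2·Churn - Signups - 1  [with Churn=-5, Signups=-3]  = -8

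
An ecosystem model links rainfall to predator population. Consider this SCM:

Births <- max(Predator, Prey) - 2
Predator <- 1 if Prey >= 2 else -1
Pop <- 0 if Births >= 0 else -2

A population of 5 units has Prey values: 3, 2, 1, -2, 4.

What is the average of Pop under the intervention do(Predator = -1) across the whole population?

-0.8

The intervention sets Predator=-1 in all 5 units regardless of Prey. Recomputing Pop per unit gives 0, 0, -2, -2, 0; average -0.8.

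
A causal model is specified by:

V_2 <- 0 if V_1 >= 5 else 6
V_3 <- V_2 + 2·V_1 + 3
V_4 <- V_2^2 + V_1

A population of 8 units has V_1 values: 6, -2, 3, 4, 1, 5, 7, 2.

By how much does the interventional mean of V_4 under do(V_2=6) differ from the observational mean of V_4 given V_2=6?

Under do(V_2=6), V_2's equation is replaced by V_2=6 for every unit. Per-unit V_4: 42, 34, 39, 40, 37, 41, 43, 38. Mean = 39.25.
Observing V_2=6 restricts to units where V_2's equation naturally yields 6: V_1 ∈ {-2, 3, 4, 1, 2}. In that subpopulation V_4 = 34, 39, 40, 37, 38, mean 37.6.
Difference = 39.25 − 37.6 = 1.65.

1.65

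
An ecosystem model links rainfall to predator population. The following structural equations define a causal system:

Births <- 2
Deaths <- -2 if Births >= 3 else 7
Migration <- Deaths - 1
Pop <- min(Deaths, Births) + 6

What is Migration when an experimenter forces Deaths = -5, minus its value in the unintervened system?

The intervention breaks the incoming arrows to Deaths: Deaths <- -2 if Births >= 3 else 7 no longer applies, and Deaths = -5.
Migration = Deaths - 1  [with Deaths=-5]  = -6
Without intervention: Deaths = -2 if Births >= 3 else 7  [with Births=2]  = 7; Migration = Deaths - 1  [with Deaths=7]  = 6.
Change = -6 − 6 = -12.

-12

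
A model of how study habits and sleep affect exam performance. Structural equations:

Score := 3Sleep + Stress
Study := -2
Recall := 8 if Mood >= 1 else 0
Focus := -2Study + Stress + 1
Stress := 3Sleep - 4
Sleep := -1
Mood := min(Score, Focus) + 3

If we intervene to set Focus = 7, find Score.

-10

Intervening sets Focus = 7 and removes its equation (Focus := -2Study + Stress + 1).
No directed path runs from Focus to Score, so Score keeps its natural value.
Stress = 3Sleep - 4  [with Sleep=-1]  = -7
Score = 3Sleep + Stress  [with Sleep=-1, Stress=-7]  = -10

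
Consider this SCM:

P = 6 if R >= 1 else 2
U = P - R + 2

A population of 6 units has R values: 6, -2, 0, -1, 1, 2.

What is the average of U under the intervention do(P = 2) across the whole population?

The intervention sets P=2 in all 6 units regardless of R. Recomputing U per unit gives -2, 6, 4, 5, 3, 2; average 3.

3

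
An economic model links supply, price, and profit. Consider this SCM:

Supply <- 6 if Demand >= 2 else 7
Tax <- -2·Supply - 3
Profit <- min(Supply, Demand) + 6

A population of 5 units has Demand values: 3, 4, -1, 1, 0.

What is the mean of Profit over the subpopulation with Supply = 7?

6

Observing Supply=7 restricts to units where Supply's equation naturally yields 7: Demand ∈ {-1, 1, 0}. In that subpopulation Profit = 5, 7, 6, mean 6.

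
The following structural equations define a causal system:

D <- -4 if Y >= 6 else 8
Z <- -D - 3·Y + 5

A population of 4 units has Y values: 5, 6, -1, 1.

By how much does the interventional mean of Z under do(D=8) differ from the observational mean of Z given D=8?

-3.25

The intervention sets D=8 in all 4 units regardless of Y. Recomputing Z per unit gives -18, -21, 0, -6; average -11.25.
E[Z|D=8] averages over only the 3 units with D=8 (Y = 5, -1, 1): Z = -18, 0, -6, mean -8.
Difference = -11.25 − (-8) = -3.25.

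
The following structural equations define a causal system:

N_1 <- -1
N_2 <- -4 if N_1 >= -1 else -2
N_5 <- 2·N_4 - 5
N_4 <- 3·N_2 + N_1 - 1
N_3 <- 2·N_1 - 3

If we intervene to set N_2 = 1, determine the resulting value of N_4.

Under do(N_2=1), the mechanism N_2 <- -4 if N_1 >= -1 else -2 is discarded; N_2 is fixed at 1.
N_4 = 3·N_2 + N_1 - 1  [with N_2=1, N_1=-1]  = 1

1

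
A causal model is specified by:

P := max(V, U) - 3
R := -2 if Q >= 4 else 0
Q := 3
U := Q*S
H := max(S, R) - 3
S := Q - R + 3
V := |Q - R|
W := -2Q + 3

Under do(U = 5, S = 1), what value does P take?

The joint intervention fixes U = 5, S = 1, removing each variable's own equation.
R = -2 if Q >= 4 else 0  [with Q=3]  = 0
V = |Q - R|  [with Q=3, R=0]  = 3
P = max(V, U) - 3  [with V=3, U=5]  = 2

2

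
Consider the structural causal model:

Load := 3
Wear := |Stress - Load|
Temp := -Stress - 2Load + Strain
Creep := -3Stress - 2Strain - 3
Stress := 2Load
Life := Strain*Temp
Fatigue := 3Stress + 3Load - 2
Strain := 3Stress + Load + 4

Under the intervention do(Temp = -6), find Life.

do(Temp=-6) replaces the equation Temp := -Stress - 2Load + Strain with the constant Temp = -6.
Stress = 2Load  [with Load=3]  = 6
Strain = 3Stress + Load + 4  [with Stress=6, Load=3]  = 25
Life = Strain*Temp  [with Strain=25, Temp=-6]  = -150

-150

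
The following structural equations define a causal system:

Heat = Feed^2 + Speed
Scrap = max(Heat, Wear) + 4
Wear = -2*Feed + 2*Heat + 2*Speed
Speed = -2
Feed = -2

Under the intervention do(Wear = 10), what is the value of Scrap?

Intervening sets Wear = 10 and removes its equation (Wear = -2*Feed + 2*Heat + 2*Speed).
Heat = Feed^2 + Speed  [with Feed=-2, Speed=-2]  = 2
Scrap = max(Heat, Wear) + 4  [with Heat=2, Wear=10]  = 14

14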